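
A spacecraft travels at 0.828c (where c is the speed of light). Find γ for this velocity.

v/c = 0.828, so (v/c)² = 0.685584
1 - (v/c)² = 0.314416
γ = 1/√(0.314416) = 1.783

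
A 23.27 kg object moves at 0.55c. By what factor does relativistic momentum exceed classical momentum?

p_rel = γmv, p_class = mv
Ratio = γ = 1/√(1 - 0.55²) = 1.197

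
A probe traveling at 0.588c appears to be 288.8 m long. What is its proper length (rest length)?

Contracted length L = 288.8 m
γ = 1/√(1 - 0.588²) = 1.236
L₀ = γL = 1.236 × 288.8 = 357.0 m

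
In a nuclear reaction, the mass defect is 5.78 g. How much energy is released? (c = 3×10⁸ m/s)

Convert mass defect: Δm = 5.78 g = 0.00578 kg
E = Δm·c² = 0.00578 × (3×10⁸)²
= 0.00578 × 9×10¹⁶ = 5.202×10¹⁴ J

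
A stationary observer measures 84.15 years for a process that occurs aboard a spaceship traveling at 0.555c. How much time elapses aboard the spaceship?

Dilated time Δt = 84.15 years
γ = 1/√(1 - 0.555²) = 1.2021
Δt₀ = Δt/γ = 84.15/1.2021 = 70.00 years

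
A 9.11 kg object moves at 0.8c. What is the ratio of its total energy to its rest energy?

E = γmc², E₀ = mc²
E/E₀ = γ = 1/√(1 - 0.8²) = 1.667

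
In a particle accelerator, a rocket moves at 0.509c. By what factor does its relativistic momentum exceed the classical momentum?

p_rel = γmv, p_class = mv
Ratio = γ = 1/√(1 - 0.509²)
= 1/√(0.740919) = 1.162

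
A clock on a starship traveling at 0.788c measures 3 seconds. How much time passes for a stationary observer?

Proper time Δt₀ = 3 seconds
γ = 1/√(1 - 0.788²) = 1.6242
Δt = γΔt₀ = 1.6242 × 3 = 4.873 seconds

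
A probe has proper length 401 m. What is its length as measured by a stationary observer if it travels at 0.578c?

Proper length L₀ = 401 m
γ = 1/√(1 - 0.578²) = 1.2254
L = L₀/γ = 401/1.2254 = 327.2 m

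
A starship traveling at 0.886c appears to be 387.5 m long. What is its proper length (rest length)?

Contracted length L = 387.5 m
γ = 1/√(1 - 0.886²) = 2.1566
L₀ = γL = 2.1566 × 387.5 = 835.7 m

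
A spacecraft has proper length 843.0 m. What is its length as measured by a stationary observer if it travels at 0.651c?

Proper length L₀ = 843.0 m
γ = 1/√(1 - 0.651²) = 1.3174
L = L₀/γ = 843.0/1.3174 = 639.9 m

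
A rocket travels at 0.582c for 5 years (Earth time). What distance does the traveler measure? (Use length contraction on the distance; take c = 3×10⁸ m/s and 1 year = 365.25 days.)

Earth distance: d = v × t = 0.582c × 5 yr = 2.755×10¹⁶ m
γ = 1.230
d' = d/γ = 2.755×10¹⁶/1.230 = 2.240×10¹⁶ m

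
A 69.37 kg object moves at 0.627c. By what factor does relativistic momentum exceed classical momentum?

p_rel = γmv, p_class = mv
Ratio = γ = 1/√(1 - 0.627²) = 1.284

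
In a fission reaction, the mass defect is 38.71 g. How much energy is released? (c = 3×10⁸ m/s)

Convert mass defect: Δm = 38.71 g = 0.03871 kg
E = Δm·c² = 0.03871 × (3×10⁸)²
= 0.03871 × 9×10¹⁶ = 3.484×10¹⁵ J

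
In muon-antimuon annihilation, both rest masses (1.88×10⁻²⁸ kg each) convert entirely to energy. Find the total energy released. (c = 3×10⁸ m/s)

Both particles have the same rest mass, so total mass = 2m
E = 2m·c² = 2 × 1.88×10⁻²⁸ × (3×10⁸)²
= 2 × 1.88×10⁻²⁸ × 9×10¹⁶
= 3.384×10⁻¹¹ J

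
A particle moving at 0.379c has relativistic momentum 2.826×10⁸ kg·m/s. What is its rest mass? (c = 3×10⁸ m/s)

γ = 1/√(1 - 0.379²) = 1.0806
v = 0.379 × 3×10⁸ = 1.137×10⁸ m/s
m = p/(γv) = 2.826×10⁸/(1.0806 × 1.137×10⁸) = 2.300 kg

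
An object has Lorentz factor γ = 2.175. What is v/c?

From γ = 1/√(1 - v²/c²):
1/γ² = 1/2.175² = 0.2114
v²/c² = 1 - 0.2114 = 0.7886
v/c = √(0.7886) = 0.8880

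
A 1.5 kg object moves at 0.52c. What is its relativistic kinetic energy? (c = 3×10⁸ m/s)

γ = 1/√(1 - 0.52²) = 1.17073
γ - 1 = 0.17073
KE = (γ-1)mc² = 0.17073 × 1.5 × (3×10⁸)² = 2.305×10¹⁶ J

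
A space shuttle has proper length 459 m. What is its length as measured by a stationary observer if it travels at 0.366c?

Proper length L₀ = 459 m
γ = 1/√(1 - 0.366²) = 1.07456
L = L₀/γ = 459/1.07456 = 427.2 m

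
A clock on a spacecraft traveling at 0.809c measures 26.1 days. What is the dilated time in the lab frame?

Proper time Δt₀ = 26.1 days
γ = 1/√(1 - 0.809²) = 1.701
Δt = γΔt₀ = 1.701 × 26.1 = 44.40 days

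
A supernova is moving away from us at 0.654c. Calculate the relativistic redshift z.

β = 0.654
(1+β)/(1-β) = 1.654/0.346 = 4.780
√(4.780) = 2.186
z = 2.186 - 1 = 1.186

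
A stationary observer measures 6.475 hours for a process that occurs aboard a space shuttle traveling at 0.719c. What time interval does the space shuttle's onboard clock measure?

Dilated time Δt = 6.475 hours
γ = 1/√(1 - 0.719²) = 1.439
Δt₀ = Δt/γ = 6.475/1.439 = 4.500 hours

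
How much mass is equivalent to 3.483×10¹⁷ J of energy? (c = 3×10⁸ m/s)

From E = mc², we get m = E/c²
c² = (3×10⁸)² = 9×10¹⁶ m²/s²
m = 3.483×10¹⁷ / 9×10¹⁶ = 3.870 kg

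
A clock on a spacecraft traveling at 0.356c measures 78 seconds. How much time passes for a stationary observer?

Proper time Δt₀ = 78 seconds
γ = 1/√(1 - 0.356²) = 1.0701
Δt = γΔt₀ = 1.0701 × 78 = 83.47 seconds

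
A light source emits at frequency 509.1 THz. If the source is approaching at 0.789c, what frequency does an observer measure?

β = v/c = 0.789
(1+β)/(1-β) = 1.789/0.211 = 8.479
Doppler factor = √(8.479) = 2.912
f_obs = 509.1 × 2.912 = 1482 THz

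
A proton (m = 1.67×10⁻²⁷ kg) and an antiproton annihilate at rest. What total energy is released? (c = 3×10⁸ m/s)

Both particles have the same rest mass, so total mass = 2m
E = 2m·c² = 2 × 1.67×10⁻²⁷ × (3×10⁸)²
= 2 × 1.67×10⁻²⁷ × 9×10¹⁶
= 3.006×10⁻¹⁰ J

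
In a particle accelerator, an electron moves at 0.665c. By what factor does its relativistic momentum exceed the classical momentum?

p_rel = γmv, p_class = mv
Ratio = γ = 1/√(1 - 0.665²)
= 1/√(0.557775) = 1.339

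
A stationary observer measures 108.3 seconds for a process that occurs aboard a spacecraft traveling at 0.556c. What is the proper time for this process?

Dilated time Δt = 108.3 seconds
γ = 1/√(1 - 0.556²) = 1.203
Δt₀ = Δt/γ = 108.3/1.203 = 90.02 seconds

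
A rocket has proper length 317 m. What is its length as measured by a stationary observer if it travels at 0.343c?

Proper length L₀ = 317 m
γ = 1/√(1 - 0.343²) = 1.0646
L = L₀/γ = 317/1.0646 = 297.8 m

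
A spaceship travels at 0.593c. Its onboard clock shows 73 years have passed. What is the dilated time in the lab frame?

Proper time Δt₀ = 73 years
γ = 1/√(1 - 0.593²) = 1.2419
Δt = γΔt₀ = 1.2419 × 73 = 90.66 years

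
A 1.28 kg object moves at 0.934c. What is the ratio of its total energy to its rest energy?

E = γmc², E₀ = mc²
E/E₀ = γ = 1/√(1 - 0.934²) = 2.799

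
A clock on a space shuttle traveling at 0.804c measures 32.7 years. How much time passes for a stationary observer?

Proper time Δt₀ = 32.7 years
γ = 1/√(1 - 0.804²) = 1.6817
Δt = γΔt₀ = 1.6817 × 32.7 = 54.99 years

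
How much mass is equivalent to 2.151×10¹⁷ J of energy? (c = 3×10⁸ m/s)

From E = mc², we get m = E/c²
c² = (3×10⁸)² = 9×10¹⁶ m²/s²
m = 2.151×10¹⁷ / 9×10¹⁶ = 2.390 kg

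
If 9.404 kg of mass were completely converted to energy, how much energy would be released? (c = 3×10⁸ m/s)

Using E = mc²:
c² = (3×10⁸)² = 9×10¹⁶ m²/s²
E = 9.404 × 9×10¹⁶ = 8.464×10¹⁷ J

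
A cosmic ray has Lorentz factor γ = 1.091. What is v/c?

From γ = 1/√(1 - v²/c²):
1/γ² = 1/1.091² = 0.84014
v²/c² = 1 - 0.84014 = 0.15986
v/c = √(0.15986) = 0.3998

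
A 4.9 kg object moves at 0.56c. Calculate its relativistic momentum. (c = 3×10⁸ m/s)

γ = 1/√(1 - 0.56²) = 1.207
v = 0.56 × 3×10⁸ = 1.680×10⁸ m/s
p = γmv = 1.207 × 4.9 × 1.680×10⁸ = 9.936×10⁸ kg·m/s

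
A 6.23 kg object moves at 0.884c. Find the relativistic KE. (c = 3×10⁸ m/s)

γ = 1/√(1 - 0.884²) = 2.1391
γ - 1 = 1.1391
KE = (γ-1)mc² = 1.1391 × 6.23 × (3×10⁸)² = 6.387×10¹⁷ J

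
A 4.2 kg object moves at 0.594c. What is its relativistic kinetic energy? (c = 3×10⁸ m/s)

γ = 1/√(1 - 0.594²) = 1.24306
γ - 1 = 0.24306
KE = (γ-1)mc² = 0.24306 × 4.2 × (3×10⁸)² = 9.188×10¹⁶ J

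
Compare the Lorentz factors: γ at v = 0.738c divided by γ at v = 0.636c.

γ₁ = 1/√(1 - 0.738²) = 1.482
γ₂ = 1/√(1 - 0.636²) = 1.296
γ₁/γ₂ = 1.482/1.296 = 1.144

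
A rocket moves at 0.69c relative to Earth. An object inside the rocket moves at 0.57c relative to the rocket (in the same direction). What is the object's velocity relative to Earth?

u = (u' + v)/(1 + u'v/c²)
Numerator: 0.57 + 0.69 = 1.26
Denominator: 1 + 0.3933 = 1.3933
u = 1.26/1.3933 = 0.9043c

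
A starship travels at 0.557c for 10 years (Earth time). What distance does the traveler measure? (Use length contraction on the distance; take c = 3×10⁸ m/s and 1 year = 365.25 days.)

Earth distance: d = v × t = 0.557c × 10 yr = 5.273×10¹⁶ m
γ = 1.204
d' = d/γ = 5.273×10¹⁶/1.204 = 4.380×10¹⁶ m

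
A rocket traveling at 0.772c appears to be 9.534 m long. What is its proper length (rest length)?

Contracted length L = 9.534 m
γ = 1/√(1 - 0.772²) = 1.573
L₀ = γL = 1.573 × 9.534 = 15.00 m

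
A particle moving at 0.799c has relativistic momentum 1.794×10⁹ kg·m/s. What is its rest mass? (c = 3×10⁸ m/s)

γ = 1/√(1 - 0.799²) = 1.663
v = 0.799 × 3×10⁸ = 2.397×10⁸ m/s
m = p/(γv) = 1.794×10⁹/(1.663 × 2.397×10⁸) = 4.501 kg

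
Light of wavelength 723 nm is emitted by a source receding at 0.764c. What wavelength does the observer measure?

β = 0.764
Wavelength Doppler factor = √(1.764/0.236) = √(7.475) = 2.734
λ_obs = 723 × 2.734 = 1977 nm (redshift)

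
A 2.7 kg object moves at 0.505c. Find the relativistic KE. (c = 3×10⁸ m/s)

γ = 1/√(1 - 0.505²) = 1.1586
γ - 1 = 0.1586
KE = (γ-1)mc² = 0.1586 × 2.7 × (3×10⁸)² = 3.854×10¹⁶ J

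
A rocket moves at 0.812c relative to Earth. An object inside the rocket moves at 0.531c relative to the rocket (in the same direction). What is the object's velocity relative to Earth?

u = (u' + v)/(1 + u'v/c²)
Numerator: 0.531 + 0.812 = 1.343
Denominator: 1 + 0.431172 = 1.431172
u = 1.343/1.431172 = 0.9384c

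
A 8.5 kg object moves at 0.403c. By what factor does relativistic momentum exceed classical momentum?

p_rel = γmv, p_class = mv
Ratio = γ = 1/√(1 - 0.403²) = 1.093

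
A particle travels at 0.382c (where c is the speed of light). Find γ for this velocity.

v/c = 0.382, so (v/c)² = 0.145924
1 - (v/c)² = 0.854076
γ = 1/√(0.854076) = 1.082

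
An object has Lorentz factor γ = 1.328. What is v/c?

From γ = 1/√(1 - v²/c²):
1/γ² = 1/1.328² = 0.5670
v²/c² = 1 - 0.5670 = 0.4330
v/c = √(0.4330) = 0.6580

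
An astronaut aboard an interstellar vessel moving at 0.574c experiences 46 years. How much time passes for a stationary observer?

Proper time Δt₀ = 46 years
γ = 1/√(1 - 0.574²) = 1.2212
Δt = γΔt₀ = 1.2212 × 46 = 56.18 years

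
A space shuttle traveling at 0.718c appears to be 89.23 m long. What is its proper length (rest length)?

Contracted length L = 89.23 m
γ = 1/√(1 - 0.718²) = 1.437
L₀ = γL = 1.437 × 89.23 = 128.2 m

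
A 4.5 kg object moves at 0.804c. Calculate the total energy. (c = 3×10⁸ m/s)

γ = 1/√(1 - 0.804²) = 1.6817
mc² = 4.5 × (3×10⁸)² = 4.050×10¹⁷ J
E = γmc² = 1.6817 × 4.050×10¹⁷ = 6.811×10¹⁷ J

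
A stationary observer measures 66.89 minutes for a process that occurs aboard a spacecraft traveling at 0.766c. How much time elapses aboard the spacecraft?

Dilated time Δt = 66.89 minutes
γ = 1/√(1 - 0.766²) = 1.5556
Δt₀ = Δt/γ = 66.89/1.5556 = 43.00 minutes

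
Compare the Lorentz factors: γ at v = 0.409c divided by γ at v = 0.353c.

γ₁ = 1/√(1 - 0.409²) = 1.096
γ₂ = 1/√(1 - 0.353²) = 1.069
γ₁/γ₂ = 1.096/1.069 = 1.025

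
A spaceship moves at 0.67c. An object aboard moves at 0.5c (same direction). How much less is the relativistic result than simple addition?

Classical: u' + v = 0.5 + 0.67 = 1.17c
Relativistic: u = (0.5 + 0.67)/(1 + 0.335) = 1.17/1.335 = 0.8764c
Difference: 1.17 - 0.8764 = 0.2936c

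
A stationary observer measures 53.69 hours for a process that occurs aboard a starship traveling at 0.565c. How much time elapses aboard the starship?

Dilated time Δt = 53.69 hours
γ = 1/√(1 - 0.565²) = 1.212
Δt₀ = Δt/γ = 53.69/1.212 = 44.30 hours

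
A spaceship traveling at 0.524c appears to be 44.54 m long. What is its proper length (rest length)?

Contracted length L = 44.54 m
γ = 1/√(1 - 0.524²) = 1.174
L₀ = γL = 1.174 × 44.54 = 52.29 m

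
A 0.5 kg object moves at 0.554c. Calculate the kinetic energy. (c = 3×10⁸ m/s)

γ = 1/√(1 - 0.554²) = 1.20118
γ - 1 = 0.20118
KE = (γ-1)mc² = 0.20118 × 0.5 × (3×10⁸)² = 9.053×10¹⁵ J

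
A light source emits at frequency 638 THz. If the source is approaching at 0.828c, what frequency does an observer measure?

β = v/c = 0.828
(1+β)/(1-β) = 1.828/0.172 = 10.63
Doppler factor = √(10.63) = 3.260
f_obs = 638 × 3.260 = 2080 THz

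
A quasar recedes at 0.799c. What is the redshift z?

β = 0.799
(1+β)/(1-β) = 1.799/0.201 = 8.950
√(8.950) = 2.992
z = 2.992 - 1 = 1.992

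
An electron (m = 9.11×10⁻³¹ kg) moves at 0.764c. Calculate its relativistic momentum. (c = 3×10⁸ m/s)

γ = 1/√(1 - 0.764²) = 1.550
v = 0.764 × 3×10⁸ = 2.292×10⁸ m/s
p = γmv = 1.550 × 9.11×10⁻³¹ × 2.292×10⁸ = 3.236×10⁻²² kg·m/s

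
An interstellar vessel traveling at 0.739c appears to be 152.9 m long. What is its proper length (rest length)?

Contracted length L = 152.9 m
γ = 1/√(1 - 0.739²) = 1.48433
L₀ = γL = 1.48433 × 152.9 = 227.0 m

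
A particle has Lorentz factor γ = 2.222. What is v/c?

From γ = 1/√(1 - v²/c²):
1/γ² = 1/2.222² = 0.2025
v²/c² = 1 - 0.2025 = 0.7975
v/c = √(0.7975) = 0.8930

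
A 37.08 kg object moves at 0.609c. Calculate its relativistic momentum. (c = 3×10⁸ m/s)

γ = 1/√(1 - 0.609²) = 1.2608
v = 0.609 × 3×10⁸ = 1.827×10⁸ m/s
p = γmv = 1.2608 × 37.08 × 1.827×10⁸ = 8.541×10⁹ kg·m/s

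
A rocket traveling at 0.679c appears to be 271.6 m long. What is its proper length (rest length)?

Contracted length L = 271.6 m
γ = 1/√(1 - 0.679²) = 1.36214
L₀ = γL = 1.36214 × 271.6 = 370.0 m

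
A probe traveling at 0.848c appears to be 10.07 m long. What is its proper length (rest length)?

Contracted length L = 10.07 m
γ = 1/√(1 - 0.848²) = 1.887
L₀ = γL = 1.887 × 10.07 = 19.00 m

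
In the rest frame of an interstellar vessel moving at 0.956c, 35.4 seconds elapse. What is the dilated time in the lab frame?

Proper time Δt₀ = 35.4 seconds
γ = 1/√(1 - 0.956²) = 3.409
Δt = γΔt₀ = 3.409 × 35.4 = 120.7 seconds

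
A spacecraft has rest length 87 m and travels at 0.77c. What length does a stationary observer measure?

Proper length L₀ = 87 m
γ = 1/√(1 - 0.77²) = 1.5673
L = L₀/γ = 87/1.5673 = 55.51 m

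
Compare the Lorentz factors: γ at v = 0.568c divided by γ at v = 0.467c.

γ₁ = 1/√(1 - 0.568²) = 1.215
γ₂ = 1/√(1 - 0.467²) = 1.131
γ₁/γ₂ = 1.215/1.131 = 1.074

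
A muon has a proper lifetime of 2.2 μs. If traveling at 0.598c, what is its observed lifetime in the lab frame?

Proper lifetime τ₀ = 2.2 μs
γ = 1/√(1 - 0.598²) = 1.2477
τ = γτ₀ = 1.2477 × 2.2 μs = 2.745 μs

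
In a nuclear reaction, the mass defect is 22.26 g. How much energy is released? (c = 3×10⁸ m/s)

Convert mass defect: Δm = 22.26 g = 0.02226 kg
E = Δm·c² = 0.02226 × (3×10⁸)²
= 0.02226 × 9×10¹⁶ = 2.003×10¹⁵ J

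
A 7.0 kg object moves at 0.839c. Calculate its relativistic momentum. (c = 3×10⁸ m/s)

γ = 1/√(1 - 0.839²) = 1.838
v = 0.839 × 3×10⁸ = 2.517×10⁸ m/s
p = γmv = 1.838 × 7.0 × 2.517×10⁸ = 3.238×10⁹ kg·m/s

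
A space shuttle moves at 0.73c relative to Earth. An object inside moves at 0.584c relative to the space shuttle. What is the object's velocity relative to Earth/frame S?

u = (u' + v)/(1 + u'v/c²)
Numerator: 0.584 + 0.73 = 1.314
Denominator: 1 + 0.42632 = 1.42632
u = 1.314/1.42632 = 0.9213c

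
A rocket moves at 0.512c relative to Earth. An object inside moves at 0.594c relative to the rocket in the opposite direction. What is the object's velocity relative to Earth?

Object's velocity in rocket frame is u' = -0.594c
u = (u' + v)/(1 + u'v/c²) = (v - 0.594)/(1 - 0.594·v/c²)
Numerator: 0.512 - 0.594 = -0.082
Denominator: 1 - 0.304128 = 0.695872
u = -0.082/0.695872 = -0.1178c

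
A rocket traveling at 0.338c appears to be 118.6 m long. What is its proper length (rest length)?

Contracted length L = 118.6 m
γ = 1/√(1 - 0.338²) = 1.0625
L₀ = γL = 1.0625 × 118.6 = 126.0 m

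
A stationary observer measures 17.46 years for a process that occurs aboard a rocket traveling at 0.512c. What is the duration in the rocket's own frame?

Dilated time Δt = 17.46 years
γ = 1/√(1 - 0.512²) = 1.164
Δt₀ = Δt/γ = 17.46/1.164 = 15.00 years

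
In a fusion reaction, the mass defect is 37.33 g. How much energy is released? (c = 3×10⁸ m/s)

Convert mass defect: Δm = 37.33 g = 0.03733 kg
E = Δm·c² = 0.03733 × (3×10⁸)²
= 0.03733 × 9×10¹⁶ = 3.360×10¹⁵ J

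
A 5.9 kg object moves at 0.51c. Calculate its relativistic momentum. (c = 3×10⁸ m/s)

γ = 1/√(1 - 0.51²) = 1.1626
v = 0.51 × 3×10⁸ = 1.530×10⁸ m/s
p = γmv = 1.1626 × 5.9 × 1.530×10⁸ = 1.049×10⁹ kg·m/s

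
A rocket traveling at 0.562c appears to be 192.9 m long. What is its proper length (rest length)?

Contracted length L = 192.9 m
γ = 1/√(1 - 0.562²) = 1.209
L₀ = γL = 1.209 × 192.9 = 233.2 m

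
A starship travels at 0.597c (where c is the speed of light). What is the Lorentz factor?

v/c = 0.597, so (v/c)² = 0.356409
1 - (v/c)² = 0.643591
γ = 1/√(0.643591) = 1.247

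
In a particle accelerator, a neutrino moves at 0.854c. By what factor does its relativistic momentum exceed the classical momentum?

p_rel = γmv, p_class = mv
Ratio = γ = 1/√(1 - 0.854²)
= 1/√(0.270684) = 1.922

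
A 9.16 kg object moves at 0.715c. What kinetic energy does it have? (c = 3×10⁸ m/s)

γ = 1/√(1 - 0.715²) = 1.4304
γ - 1 = 0.4304
KE = (γ-1)mc² = 0.4304 × 9.16 × (3×10⁸)² = 3.548×10¹⁷ J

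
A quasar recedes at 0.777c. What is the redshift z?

β = 0.777
(1+β)/(1-β) = 1.777/0.223 = 7.969
√(7.969) = 2.823
z = 2.823 - 1 = 1.823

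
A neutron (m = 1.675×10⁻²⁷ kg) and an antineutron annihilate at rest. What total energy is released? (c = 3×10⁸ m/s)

Both particles have the same rest mass, so total mass = 2m
E = 2m·c² = 2 × 1.675×10⁻²⁷ × (3×10⁸)²
= 2 × 1.675×10⁻²⁷ × 9×10¹⁶
= 3.015×10⁻¹⁰ J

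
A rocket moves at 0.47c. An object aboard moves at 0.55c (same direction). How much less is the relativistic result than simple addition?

Classical: u' + v = 0.55 + 0.47 = 1.02c
Relativistic: u = (0.55 + 0.47)/(1 + 0.2585) = 1.02/1.2585 = 0.8105c
Difference: 1.02 - 0.8105 = 0.2095c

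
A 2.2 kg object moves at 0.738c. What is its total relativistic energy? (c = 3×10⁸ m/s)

γ = 1/√(1 - 0.738²) = 1.482
mc² = 2.2 × (3×10⁸)² = 1.980×10¹⁷ J
E = γmc² = 1.482 × 1.980×10¹⁷ = 2.934×10¹⁷ J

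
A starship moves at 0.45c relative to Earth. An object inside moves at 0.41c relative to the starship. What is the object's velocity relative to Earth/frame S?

u = (u' + v)/(1 + u'v/c²)
Numerator: 0.41 + 0.45 = 0.86
Denominator: 1 + 0.1845 = 1.1845
u = 0.86/1.1845 = 0.7260c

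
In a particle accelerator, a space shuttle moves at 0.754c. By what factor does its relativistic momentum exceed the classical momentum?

p_rel = γmv, p_class = mv
Ratio = γ = 1/√(1 - 0.754²)
= 1/√(0.431484) = 1.522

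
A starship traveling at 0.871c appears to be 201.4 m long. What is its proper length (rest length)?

Contracted length L = 201.4 m
γ = 1/√(1 - 0.871²) = 2.0355
L₀ = γL = 2.0355 × 201.4 = 409.9 m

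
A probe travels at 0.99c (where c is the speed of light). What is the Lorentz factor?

v/c = 0.99, so (v/c)² = 0.9801
1 - (v/c)² = 0.0199
γ = 1/√(0.0199) = 7.089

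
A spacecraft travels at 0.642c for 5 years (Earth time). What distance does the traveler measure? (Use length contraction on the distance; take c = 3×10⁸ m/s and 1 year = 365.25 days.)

Earth distance: d = v × t = 0.642c × 5 yr = 3.0390×10¹⁶ m
γ = 1.3043
d' = d/γ = 3.0390×10¹⁶/1.3043 = 2.330×10¹⁶ m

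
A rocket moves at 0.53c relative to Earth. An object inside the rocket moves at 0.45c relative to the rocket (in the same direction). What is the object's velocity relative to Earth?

u = (u' + v)/(1 + u'v/c²)
Numerator: 0.45 + 0.53 = 0.98
Denominator: 1 + 0.2385 = 1.2385
u = 0.98/1.2385 = 0.7913c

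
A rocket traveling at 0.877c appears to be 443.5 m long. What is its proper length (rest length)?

Contracted length L = 443.5 m
γ = 1/√(1 - 0.877²) = 2.0812
L₀ = γL = 2.0812 × 443.5 = 923.0 m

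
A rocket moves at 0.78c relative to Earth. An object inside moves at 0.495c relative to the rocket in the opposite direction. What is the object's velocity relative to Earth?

Object's velocity in rocket frame is u' = -0.495c
u = (u' + v)/(1 + u'v/c²) = (v - 0.495)/(1 - 0.495·v/c²)
Numerator: 0.78 - 0.495 = 0.285
Denominator: 1 - 0.3861 = 0.6139
u = 0.285/0.6139 = 0.4642c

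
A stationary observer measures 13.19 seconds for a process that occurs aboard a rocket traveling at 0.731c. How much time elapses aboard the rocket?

Dilated time Δt = 13.19 seconds
γ = 1/√(1 - 0.731²) = 1.46546
Δt₀ = Δt/γ = 13.19/1.46546 = 9.001 seconds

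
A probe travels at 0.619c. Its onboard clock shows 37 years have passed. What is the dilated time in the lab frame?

Proper time Δt₀ = 37 years
γ = 1/√(1 - 0.619²) = 1.2733
Δt = γΔt₀ = 1.2733 × 37 = 47.11 years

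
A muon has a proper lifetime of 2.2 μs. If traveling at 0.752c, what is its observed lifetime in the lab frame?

Proper lifetime τ₀ = 2.2 μs
γ = 1/√(1 - 0.752²) = 1.5171
τ = γτ₀ = 1.5171 × 2.2 μs = 3.338 μs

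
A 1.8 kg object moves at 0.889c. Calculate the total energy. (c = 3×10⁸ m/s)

γ = 1/√(1 - 0.889²) = 2.184
mc² = 1.8 × (3×10⁸)² = 1.620×10¹⁷ J
E = γmc² = 2.184 × 1.620×10¹⁷ = 3.538×10¹⁷ J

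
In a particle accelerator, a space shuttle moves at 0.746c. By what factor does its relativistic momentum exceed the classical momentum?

p_rel = γmv, p_class = mv
Ratio = γ = 1/√(1 - 0.746²)
= 1/√(0.443484) = 1.502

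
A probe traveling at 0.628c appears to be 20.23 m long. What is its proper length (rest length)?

Contracted length L = 20.23 m
γ = 1/√(1 - 0.628²) = 1.285
L₀ = γL = 1.285 × 20.23 = 26.00 m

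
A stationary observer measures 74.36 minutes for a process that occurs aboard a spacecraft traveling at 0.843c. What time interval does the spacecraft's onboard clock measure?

Dilated time Δt = 74.36 minutes
γ = 1/√(1 - 0.843²) = 1.859
Δt₀ = Δt/γ = 74.36/1.859 = 40.00 minutes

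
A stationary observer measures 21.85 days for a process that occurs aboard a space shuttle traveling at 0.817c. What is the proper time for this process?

Dilated time Δt = 21.85 days
γ = 1/√(1 - 0.817²) = 1.734
Δt₀ = Δt/γ = 21.85/1.734 = 12.60 days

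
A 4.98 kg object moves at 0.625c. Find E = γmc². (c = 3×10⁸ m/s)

γ = 1/√(1 - 0.625²) = 1.28103
mc² = 4.98 × (3×10⁸)² = 4.482×10¹⁷ J
E = γmc² = 1.28103 × 4.482×10¹⁷ = 5.742×10¹⁷ J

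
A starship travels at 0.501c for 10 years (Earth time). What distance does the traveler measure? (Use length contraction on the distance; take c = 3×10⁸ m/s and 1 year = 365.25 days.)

Earth distance: d = v × t = 0.501c × 10 yr = 4.7431×10¹⁶ m
γ = 1.1555
d' = d/γ = 4.7431×10¹⁶/1.1555 = 4.105×10¹⁶ m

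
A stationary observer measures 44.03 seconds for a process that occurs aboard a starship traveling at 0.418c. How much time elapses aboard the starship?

Dilated time Δt = 44.03 seconds
γ = 1/√(1 - 0.418²) = 1.1008
Δt₀ = Δt/γ = 44.03/1.1008 = 40.00 seconds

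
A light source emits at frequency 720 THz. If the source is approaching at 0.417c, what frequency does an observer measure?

β = v/c = 0.417
(1+β)/(1-β) = 1.417/0.583 = 2.431
Doppler factor = √(2.431) = 1.559
f_obs = 720 × 1.559 = 1122 THz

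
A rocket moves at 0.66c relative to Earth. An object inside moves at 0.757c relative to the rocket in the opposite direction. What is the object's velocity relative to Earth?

Object's velocity in rocket frame is u' = -0.757c
u = (u' + v)/(1 + u'v/c²) = (v - 0.757)/(1 - 0.757·v/c²)
Numerator: 0.66 - 0.757 = -0.097
Denominator: 1 - 0.49962 = 0.50038
u = -0.097/0.50038 = -0.1939c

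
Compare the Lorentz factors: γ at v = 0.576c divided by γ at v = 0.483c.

γ₁ = 1/√(1 - 0.576²) = 1.223
γ₂ = 1/√(1 - 0.483²) = 1.142
γ₁/γ₂ = 1.223/1.142 = 1.071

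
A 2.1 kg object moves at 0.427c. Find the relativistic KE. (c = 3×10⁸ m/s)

γ = 1/√(1 - 0.427²) = 1.10589
γ - 1 = 0.10589
KE = (γ-1)mc² = 0.10589 × 2.1 × (3×10⁸)² = 2.001×10¹⁶ J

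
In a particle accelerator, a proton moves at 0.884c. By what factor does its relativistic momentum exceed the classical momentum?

p_rel = γmv, p_class = mv
Ratio = γ = 1/√(1 - 0.884²)
= 1/√(0.218544) = 2.139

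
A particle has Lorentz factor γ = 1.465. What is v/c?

From γ = 1/√(1 - v²/c²):
1/γ² = 1/1.465² = 0.4659
v²/c² = 1 - 0.4659 = 0.5341
v/c = √(0.5341) = 0.7308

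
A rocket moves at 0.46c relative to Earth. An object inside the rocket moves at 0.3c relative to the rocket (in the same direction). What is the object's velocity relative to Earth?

u = (u' + v)/(1 + u'v/c²)
Numerator: 0.3 + 0.46 = 0.76
Denominator: 1 + 0.138 = 1.138
u = 0.76/1.138 = 0.6678c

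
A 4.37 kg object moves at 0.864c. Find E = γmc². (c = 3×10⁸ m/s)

γ = 1/√(1 - 0.864²) = 1.986
mc² = 4.37 × (3×10⁸)² = 3.933×10¹⁷ J
E = γmc² = 1.986 × 3.933×10¹⁷ = 7.811×10¹⁷ J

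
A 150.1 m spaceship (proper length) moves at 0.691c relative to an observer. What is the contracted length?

Proper length L₀ = 150.1 m
γ = 1/√(1 - 0.691²) = 1.383
L = L₀/γ = 150.1/1.383 = 108.5 m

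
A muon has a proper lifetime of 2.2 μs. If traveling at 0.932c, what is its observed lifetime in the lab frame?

Proper lifetime τ₀ = 2.2 μs
γ = 1/√(1 - 0.932²) = 2.759
τ = γτ₀ = 2.759 × 2.2 μs = 6.070 μs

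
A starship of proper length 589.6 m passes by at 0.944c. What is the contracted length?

Proper length L₀ = 589.6 m
γ = 1/√(1 - 0.944²) = 3.031
L = L₀/γ = 589.6/3.031 = 194.5 m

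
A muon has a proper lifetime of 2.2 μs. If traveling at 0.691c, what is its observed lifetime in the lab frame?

Proper lifetime τ₀ = 2.2 μs
γ = 1/√(1 - 0.691²) = 1.383
τ = γτ₀ = 1.383 × 2.2 μs = 3.043 μs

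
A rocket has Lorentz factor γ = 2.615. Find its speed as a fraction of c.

From γ = 1/√(1 - v²/c²):
1/γ² = 1/2.615² = 0.1462
v²/c² = 1 - 0.1462 = 0.8538
v/c = √(0.8538) = 0.9240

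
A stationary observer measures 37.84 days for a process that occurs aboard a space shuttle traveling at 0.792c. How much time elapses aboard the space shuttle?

Dilated time Δt = 37.84 days
γ = 1/√(1 - 0.792²) = 1.638
Δt₀ = Δt/γ = 37.84/1.638 = 23.10 days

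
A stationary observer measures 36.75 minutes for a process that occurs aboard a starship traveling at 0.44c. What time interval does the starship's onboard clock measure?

Dilated time Δt = 36.75 minutes
γ = 1/√(1 - 0.44²) = 1.1136
Δt₀ = Δt/γ = 36.75/1.1136 = 33.00 minutes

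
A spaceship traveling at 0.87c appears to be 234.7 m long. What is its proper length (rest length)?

Contracted length L = 234.7 m
γ = 1/√(1 - 0.87²) = 2.028
L₀ = γL = 2.028 × 234.7 = 476.0 m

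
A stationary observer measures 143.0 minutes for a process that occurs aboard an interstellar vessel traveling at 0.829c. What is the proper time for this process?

Dilated time Δt = 143.0 minutes
γ = 1/√(1 - 0.829²) = 1.7881
Δt₀ = Δt/γ = 143.0/1.7881 = 79.97 minutes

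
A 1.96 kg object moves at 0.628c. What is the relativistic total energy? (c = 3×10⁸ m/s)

γ = 1/√(1 - 0.628²) = 1.285
mc² = 1.96 × (3×10⁸)² = 1.764×10¹⁷ J
E = γmc² = 1.285 × 1.764×10¹⁷ = 2.267×10¹⁷ J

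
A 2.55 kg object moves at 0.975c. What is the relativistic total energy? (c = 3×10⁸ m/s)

γ = 1/√(1 - 0.975²) = 4.500
mc² = 2.55 × (3×10⁸)² = 2.295×10¹⁷ J
E = γmc² = 4.500 × 2.295×10¹⁷ = 1.033×10¹⁸ J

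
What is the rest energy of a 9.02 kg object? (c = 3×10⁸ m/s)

c² = (3×10⁸)² = 9.000×10¹⁶ m²/s²
E₀ = mc² = 9.02 × 9.000×10¹⁶ = 8.118×10¹⁷ J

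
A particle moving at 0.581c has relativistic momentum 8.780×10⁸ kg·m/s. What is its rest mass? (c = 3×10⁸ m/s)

γ = 1/√(1 - 0.581²) = 1.2286
v = 0.581 × 3×10⁸ = 1.743×10⁸ m/s
m = p/(γv) = 8.780×10⁸/(1.2286 × 1.743×10⁸) = 4.100 kg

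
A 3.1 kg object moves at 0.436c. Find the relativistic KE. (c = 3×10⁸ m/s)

γ = 1/√(1 - 0.436²) = 1.1112
γ - 1 = 0.1112
KE = (γ-1)mc² = 0.1112 × 3.1 × (3×10⁸)² = 3.102×10¹⁶ J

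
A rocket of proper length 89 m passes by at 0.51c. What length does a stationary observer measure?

Proper length L₀ = 89 m
γ = 1/√(1 - 0.51²) = 1.16255
L = L₀/γ = 89/1.16255 = 76.56 m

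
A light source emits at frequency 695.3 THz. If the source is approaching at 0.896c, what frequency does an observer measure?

β = v/c = 0.896
(1+β)/(1-β) = 1.896/0.104 = 18.23
Doppler factor = √(18.23) = 4.270
f_obs = 695.3 × 4.270 = 2969 THz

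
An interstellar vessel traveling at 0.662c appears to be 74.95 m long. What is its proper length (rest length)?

Contracted length L = 74.95 m
γ = 1/√(1 - 0.662²) = 1.3342
L₀ = γL = 1.3342 × 74.95 = 100.0 m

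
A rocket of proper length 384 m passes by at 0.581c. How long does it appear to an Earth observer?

Proper length L₀ = 384 m
γ = 1/√(1 - 0.581²) = 1.22865
L = L₀/γ = 384/1.22865 = 312.5 m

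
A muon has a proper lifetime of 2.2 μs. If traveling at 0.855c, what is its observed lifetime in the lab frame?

Proper lifetime τ₀ = 2.2 μs
γ = 1/√(1 - 0.855²) = 1.928
τ = γτ₀ = 1.928 × 2.2 μs = 4.242 μs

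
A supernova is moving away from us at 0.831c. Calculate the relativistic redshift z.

β = 0.831
(1+β)/(1-β) = 1.831/0.169 = 10.834
√(10.834) = 3.292
z = 3.292 - 1 = 2.292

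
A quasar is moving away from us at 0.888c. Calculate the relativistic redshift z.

β = 0.888
(1+β)/(1-β) = 1.888/0.112 = 16.86
√(16.86) = 4.106
z = 4.106 - 1 = 3.106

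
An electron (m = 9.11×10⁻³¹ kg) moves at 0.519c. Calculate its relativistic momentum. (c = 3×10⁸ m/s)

γ = 1/√(1 - 0.519²) = 1.1699
v = 0.519 × 3×10⁸ = 1.557×10⁸ m/s
p = γmv = 1.1699 × 9.11×10⁻³¹ × 1.557×10⁸ = 1.659×10⁻²² kg·m/s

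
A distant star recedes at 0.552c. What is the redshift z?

β = 0.552
(1+β)/(1-β) = 1.552/0.448 = 3.4643
√(3.4643) = 1.8613
z = 1.8613 - 1 = 0.8613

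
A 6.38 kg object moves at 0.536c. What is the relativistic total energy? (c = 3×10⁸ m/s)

γ = 1/√(1 - 0.536²) = 1.18453
mc² = 6.38 × (3×10⁸)² = 5.742×10¹⁷ J
E = γmc² = 1.18453 × 5.742×10¹⁷ = 6.802×10¹⁷ J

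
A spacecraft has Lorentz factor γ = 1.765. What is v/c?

From γ = 1/√(1 - v²/c²):
1/γ² = 1/1.765² = 0.3210
v²/c² = 1 - 0.3210 = 0.6790
v/c = √(0.6790) = 0.8240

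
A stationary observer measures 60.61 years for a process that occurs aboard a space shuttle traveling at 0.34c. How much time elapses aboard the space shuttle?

Dilated time Δt = 60.61 years
γ = 1/√(1 - 0.34²) = 1.0633
Δt₀ = Δt/γ = 60.61/1.0633 = 57.00 years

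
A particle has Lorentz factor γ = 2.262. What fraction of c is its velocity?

From γ = 1/√(1 - v²/c²):
1/γ² = 1/2.262² = 0.1954
v²/c² = 1 - 0.1954 = 0.8046
v/c = √(0.8046) = 0.8970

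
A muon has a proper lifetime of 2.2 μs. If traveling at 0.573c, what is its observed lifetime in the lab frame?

Proper lifetime τ₀ = 2.2 μs
γ = 1/√(1 - 0.573²) = 1.220
τ = γτ₀ = 1.220 × 2.2 μs = 2.684 μs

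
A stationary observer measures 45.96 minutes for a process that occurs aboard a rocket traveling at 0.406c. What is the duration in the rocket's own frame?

Dilated time Δt = 45.96 minutes
γ = 1/√(1 - 0.406²) = 1.0942
Δt₀ = Δt/γ = 45.96/1.0942 = 42.00 minutes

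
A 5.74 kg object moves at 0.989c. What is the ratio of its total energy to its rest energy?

E = γmc², E₀ = mc²
E/E₀ = γ = 1/√(1 - 0.989²) = 6.761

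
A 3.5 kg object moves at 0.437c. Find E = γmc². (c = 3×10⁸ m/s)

γ = 1/√(1 - 0.437²) = 1.1118
mc² = 3.5 × (3×10⁸)² = 3.150×10¹⁷ J
E = γmc² = 1.1118 × 3.150×10¹⁷ = 3.502×10¹⁷ J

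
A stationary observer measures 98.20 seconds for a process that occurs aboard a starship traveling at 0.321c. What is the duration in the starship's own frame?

Dilated time Δt = 98.20 seconds
γ = 1/√(1 - 0.321²) = 1.0559
Δt₀ = Δt/γ = 98.20/1.0559 = 93.00 seconds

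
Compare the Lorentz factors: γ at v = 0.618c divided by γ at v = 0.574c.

γ₁ = 1/√(1 - 0.618²) = 1.272
γ₂ = 1/√(1 - 0.574²) = 1.221
γ₁/γ₂ = 1.272/1.221 = 1.042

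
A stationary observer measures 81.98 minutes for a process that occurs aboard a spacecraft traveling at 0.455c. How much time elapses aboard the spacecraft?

Dilated time Δt = 81.98 minutes
γ = 1/√(1 - 0.455²) = 1.123
Δt₀ = Δt/γ = 81.98/1.123 = 73.00 minutes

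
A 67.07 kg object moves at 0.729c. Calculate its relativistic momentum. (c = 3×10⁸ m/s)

γ = 1/√(1 - 0.729²) = 1.461
v = 0.729 × 3×10⁸ = 2.187×10⁸ m/s
p = γmv = 1.461 × 67.07 × 2.187×10⁸ = 2.143×10¹⁰ kg·m/s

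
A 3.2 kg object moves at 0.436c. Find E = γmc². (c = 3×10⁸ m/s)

γ = 1/√(1 - 0.436²) = 1.111
mc² = 3.2 × (3×10⁸)² = 2.880×10¹⁷ J
E = γmc² = 1.111 × 2.880×10¹⁷ = 3.200×10¹⁷ J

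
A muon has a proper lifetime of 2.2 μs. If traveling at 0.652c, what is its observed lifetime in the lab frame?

Proper lifetime τ₀ = 2.2 μs
γ = 1/√(1 - 0.652²) = 1.319
τ = γτ₀ = 1.319 × 2.2 μs = 2.902 μs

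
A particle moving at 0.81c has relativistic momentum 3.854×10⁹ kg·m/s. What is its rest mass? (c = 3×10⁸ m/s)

γ = 1/√(1 - 0.81²) = 1.7052
v = 0.81 × 3×10⁸ = 2.430×10⁸ m/s
m = p/(γv) = 3.854×10⁹/(1.7052 × 2.430×10⁸) = 9.301 kg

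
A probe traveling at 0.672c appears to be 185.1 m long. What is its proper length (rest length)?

Contracted length L = 185.1 m
γ = 1/√(1 - 0.672²) = 1.350
L₀ = γL = 1.350 × 185.1 = 249.9 m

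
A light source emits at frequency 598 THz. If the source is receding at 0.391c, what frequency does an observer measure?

β = v/c = 0.391
(1-β)/(1+β) = 0.609/1.391 = 0.4378
Doppler factor = √(0.4378) = 0.6617
f_obs = 598 × 0.6617 = 395.7 THz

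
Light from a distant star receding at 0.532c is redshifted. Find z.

β = 0.532
(1+β)/(1-β) = 1.532/0.468 = 3.2735
√(3.2735) = 1.8093
z = 1.8093 - 1 = 0.8093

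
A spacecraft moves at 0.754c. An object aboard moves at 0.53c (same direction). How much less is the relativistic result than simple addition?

Classical: u' + v = 0.53 + 0.754 = 1.284c
Relativistic: u = (0.53 + 0.754)/(1 + 0.39962) = 1.284/1.39962 = 0.9174c
Difference: 1.284 - 0.9174 = 0.3666c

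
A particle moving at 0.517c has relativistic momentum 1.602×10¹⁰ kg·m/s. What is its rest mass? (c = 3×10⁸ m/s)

γ = 1/√(1 - 0.517²) = 1.16824
v = 0.517 × 3×10⁸ = 1.551×10⁸ m/s
m = p/(γv) = 1.602×10¹⁰/(1.16824 × 1.551×10⁸) = 88.41 kg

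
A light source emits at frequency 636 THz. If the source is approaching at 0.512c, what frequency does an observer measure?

β = v/c = 0.512
(1+β)/(1-β) = 1.512/0.488 = 3.098
Doppler factor = √(3.098) = 1.760
f_obs = 636 × 1.760 = 1119 THz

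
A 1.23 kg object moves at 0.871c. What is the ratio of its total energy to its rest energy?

E = γmc², E₀ = mc²
E/E₀ = γ = 1/√(1 - 0.871²) = 2.035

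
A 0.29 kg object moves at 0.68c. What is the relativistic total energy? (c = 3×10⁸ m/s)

γ = 1/√(1 - 0.68²) = 1.364
mc² = 0.29 × (3×10⁸)² = 2.610×10¹⁶ J
E = γmc² = 1.364 × 2.610×10¹⁶ = 3.560×10¹⁶ J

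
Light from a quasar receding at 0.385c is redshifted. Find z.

β = 0.385
(1+β)/(1-β) = 1.385/0.615 = 2.252
√(2.252) = 1.5007
z = 1.5007 - 1 = 0.5007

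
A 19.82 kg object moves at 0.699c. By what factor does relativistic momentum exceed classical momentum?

p_rel = γmv, p_class = mv
Ratio = γ = 1/√(1 - 0.699²) = 1.398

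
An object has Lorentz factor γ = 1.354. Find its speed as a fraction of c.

From γ = 1/√(1 - v²/c²):
1/γ² = 1/1.354² = 0.5455
v²/c² = 1 - 0.5455 = 0.4545
v/c = √(0.4545) = 0.6742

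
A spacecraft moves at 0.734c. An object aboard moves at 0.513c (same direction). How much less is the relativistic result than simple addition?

Classical: u' + v = 0.513 + 0.734 = 1.247c
Relativistic: u = (0.513 + 0.734)/(1 + 0.376542) = 1.247/1.376542 = 0.9059c
Difference: 1.247 - 0.9059 = 0.3411c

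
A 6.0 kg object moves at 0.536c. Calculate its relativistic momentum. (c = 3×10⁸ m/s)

γ = 1/√(1 - 0.536²) = 1.185
v = 0.536 × 3×10⁸ = 1.608×10⁸ m/s
p = γmv = 1.185 × 6.0 × 1.608×10⁸ = 1.143×10⁹ kg·m/s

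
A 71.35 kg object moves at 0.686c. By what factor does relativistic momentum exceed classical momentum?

p_rel = γmv, p_class = mv
Ratio = γ = 1/√(1 - 0.686²) = 1.374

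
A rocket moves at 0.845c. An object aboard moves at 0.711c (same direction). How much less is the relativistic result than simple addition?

Classical: u' + v = 0.711 + 0.845 = 1.556c
Relativistic: u = (0.711 + 0.845)/(1 + 0.600795) = 1.556/1.600795 = 0.9720c
Difference: 1.556 - 0.9720 = 0.5840c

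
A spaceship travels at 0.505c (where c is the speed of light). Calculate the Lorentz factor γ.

v/c = 0.505, so (v/c)² = 0.255025
1 - (v/c)² = 0.744975
γ = 1/√(0.744975) = 1.159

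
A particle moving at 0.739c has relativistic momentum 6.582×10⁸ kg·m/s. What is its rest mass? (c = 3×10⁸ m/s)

γ = 1/√(1 - 0.739²) = 1.4843
v = 0.739 × 3×10⁸ = 2.217×10⁸ m/s
m = p/(γv) = 6.582×10⁸/(1.4843 × 2.217×10⁸) = 2.000 kg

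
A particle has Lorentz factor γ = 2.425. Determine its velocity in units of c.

From γ = 1/√(1 - v²/c²):
1/γ² = 1/2.425² = 0.1700
v²/c² = 1 - 0.1700 = 0.8300
v/c = √(0.8300) = 0.9110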